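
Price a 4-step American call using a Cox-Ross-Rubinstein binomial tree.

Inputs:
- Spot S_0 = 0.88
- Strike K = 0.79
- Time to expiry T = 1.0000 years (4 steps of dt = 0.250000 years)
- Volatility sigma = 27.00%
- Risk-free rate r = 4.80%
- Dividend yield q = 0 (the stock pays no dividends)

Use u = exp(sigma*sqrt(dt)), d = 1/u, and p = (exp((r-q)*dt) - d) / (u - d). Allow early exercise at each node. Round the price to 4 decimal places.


Answer: Price = V(0,0) = 0.1691

Derivation:
dt = T/N = 0.250000
u = exp(sigma*sqrt(dt)) = 1.144537; d = 1/u = 0.873716
p = (exp((r-q)*dt) - d) / (u - d) = 0.510878
Discount per step: exp(-r*dt) = 0.988072
Stock lattice S(k, i) with i counting down-moves:
  k=0: S(0,0) = 0.8800
  k=1: S(1,0) = 1.0072; S(1,1) = 0.7689
  k=2: S(2,0) = 1.1528; S(2,1) = 0.8800; S(2,2) = 0.6718
  k=3: S(3,0) = 1.3194; S(3,1) = 1.0072; S(3,2) = 0.7689; S(3,3) = 0.5869
  k=4: S(4,0) = 1.5101; S(4,1) = 1.1528; S(4,2) = 0.8800; S(4,3) = 0.6718; S(4,4) = 0.5128
Terminal payoffs V(N, i) = max(S_T - K, 0):
  V(4,0) = 0.720086; V(4,1) = 0.362769; V(4,2) = 0.090000; V(4,3) = 0.000000; V(4,4) = 0.000000
Backward induction: V(k, i) = exp(-r*dt) * [p * V(k+1, i) + (1-p) * V(k+1, i+1)]; then take max(V_cont, immediate exercise) for American.
  V(3,0) = exp(-r*dt) * [p*0.720086 + (1-p)*0.362769] = 0.538810; exercise = 0.529386; V(3,0) = max -> 0.538810
  V(3,1) = exp(-r*dt) * [p*0.362769 + (1-p)*0.090000] = 0.226616; exercise = 0.217192; V(3,1) = max -> 0.226616
  V(3,2) = exp(-r*dt) * [p*0.090000 + (1-p)*0.000000] = 0.045431; exercise = 0.000000; V(3,2) = max -> 0.045431
  V(3,3) = exp(-r*dt) * [p*0.000000 + (1-p)*0.000000] = 0.000000; exercise = 0.000000; V(3,3) = max -> 0.000000
  V(2,0) = exp(-r*dt) * [p*0.538810 + (1-p)*0.226616] = 0.381503; exercise = 0.362769; V(2,0) = max -> 0.381503
  V(2,1) = exp(-r*dt) * [p*0.226616 + (1-p)*0.045431] = 0.136348; exercise = 0.090000; V(2,1) = max -> 0.136348
  V(2,2) = exp(-r*dt) * [p*0.045431 + (1-p)*0.000000] = 0.022933; exercise = 0.000000; V(2,2) = max -> 0.022933
  V(1,0) = exp(-r*dt) * [p*0.381503 + (1-p)*0.136348] = 0.258472; exercise = 0.217192; V(1,0) = max -> 0.258472
  V(1,1) = exp(-r*dt) * [p*0.136348 + (1-p)*0.022933] = 0.079909; exercise = 0.000000; V(1,1) = max -> 0.079909
  V(0,0) = exp(-r*dt) * [p*0.258472 + (1-p)*0.079909] = 0.169092; exercise = 0.090000; V(0,0) = max -> 0.169092


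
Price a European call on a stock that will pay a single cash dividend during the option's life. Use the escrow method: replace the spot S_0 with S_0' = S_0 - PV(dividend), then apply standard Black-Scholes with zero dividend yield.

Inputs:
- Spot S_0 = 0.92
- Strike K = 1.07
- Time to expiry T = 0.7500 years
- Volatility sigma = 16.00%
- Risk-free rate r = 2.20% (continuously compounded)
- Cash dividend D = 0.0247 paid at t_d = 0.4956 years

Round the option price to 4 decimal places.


Answer: Price = 0.0081

Derivation:
PV(D) = D * exp(-r * t_d) = 0.0247 * 0.98915602 = 0.02443215
S_0' = S_0 - PV(D) = 0.9200 - 0.02443215 = 0.89556785
d1 = (ln(S_0'/K) + (r + sigma^2/2)*T) / (sigma*sqrt(T)) = -1.09592589
d2 = d1 - sigma*sqrt(T) = -1.23448995
exp(-rT) = 0.98363538
N(d1) = 0.13655560; N(d2) = 0.10851019
C = S_0' * N(d1) - K * exp(-rT) * N(d2) = 0.89556785 * 0.13655560 - 1.0700 * 0.98363538 * 0.10851019 = 0.0081


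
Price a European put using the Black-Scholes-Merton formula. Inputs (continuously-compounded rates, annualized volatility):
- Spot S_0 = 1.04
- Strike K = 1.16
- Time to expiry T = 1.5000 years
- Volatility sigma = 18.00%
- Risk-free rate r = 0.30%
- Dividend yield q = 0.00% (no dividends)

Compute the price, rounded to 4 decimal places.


Answer: Price = 0.1643

Derivation:
d1 = (ln(S/K) + (r - q + 0.5*sigma^2) * T) / (sigma * sqrt(T)) = -0.36469859
d2 = d1 - sigma * sqrt(T) = -0.58515267
exp(-rT) = 0.99551011; exp(-qT) = 1.00000000
P = K * exp(-rT) * N(-d2) - S_0 * exp(-qT) * N(-d1)
N(-d1) = 0.64233180; N(-d2) = 0.72077747
P = 1.1600 * 0.99551011 * 0.72077747 - 1.0400 * 1.00000000 * 0.64233180 = 0.1643


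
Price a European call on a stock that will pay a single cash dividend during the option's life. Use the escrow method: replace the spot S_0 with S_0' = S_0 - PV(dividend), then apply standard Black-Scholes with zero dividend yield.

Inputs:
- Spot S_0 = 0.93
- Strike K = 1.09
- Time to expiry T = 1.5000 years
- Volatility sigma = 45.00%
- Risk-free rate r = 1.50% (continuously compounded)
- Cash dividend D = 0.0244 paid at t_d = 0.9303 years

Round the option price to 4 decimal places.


Answer: Price = 0.1431

Derivation:
PV(D) = D * exp(-r * t_d) = 0.0244 * 0.98614241 = 0.02406187
S_0' = S_0 - PV(D) = 0.9300 - 0.02406187 = 0.90593813
d1 = (ln(S_0'/K) + (r + sigma^2/2)*T) / (sigma*sqrt(T)) = -0.01920938
d2 = d1 - sigma*sqrt(T) = -0.57034457
exp(-rT) = 0.97775124
N(d1) = 0.49233704; N(d2) = 0.28422201
C = S_0' * N(d1) - K * exp(-rT) * N(d2) = 0.90593813 * 0.49233704 - 1.0900 * 0.97775124 * 0.28422201 = 0.1431


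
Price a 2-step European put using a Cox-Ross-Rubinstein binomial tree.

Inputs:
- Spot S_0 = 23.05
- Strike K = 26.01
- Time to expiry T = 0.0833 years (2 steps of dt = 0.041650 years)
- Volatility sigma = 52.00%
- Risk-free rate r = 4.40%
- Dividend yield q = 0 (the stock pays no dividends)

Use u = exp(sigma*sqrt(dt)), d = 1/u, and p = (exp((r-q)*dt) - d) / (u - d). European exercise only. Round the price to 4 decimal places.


Answer: Price = V(0,0) = 3.4416

Derivation:
dt = T/N = 0.041650
u = exp(sigma*sqrt(dt)) = 1.111959; d = 1/u = 0.899314
p = (exp((r-q)*dt) - d) / (u - d) = 0.482120
Discount per step: exp(-r*dt) = 0.998169
Stock lattice S(k, i) with i counting down-moves:
  k=0: S(0,0) = 23.0500
  k=1: S(1,0) = 25.6307; S(1,1) = 20.7292
  k=2: S(2,0) = 28.5002; S(2,1) = 23.0500; S(2,2) = 18.6420
Terminal payoffs V(N, i) = max(K - S_T, 0):
  V(2,0) = 0.000000; V(2,1) = 2.960000; V(2,2) = 7.367962
Backward induction: V(k, i) = exp(-r*dt) * [p * V(k+1, i) + (1-p) * V(k+1, i+1)].
  V(1,0) = exp(-r*dt) * [p*0.000000 + (1-p)*2.960000] = 1.530118
  V(1,1) = exp(-r*dt) * [p*2.960000 + (1-p)*7.367962] = 5.233196
  V(0,0) = exp(-r*dt) * [p*1.530118 + (1-p)*5.233196] = 3.441555


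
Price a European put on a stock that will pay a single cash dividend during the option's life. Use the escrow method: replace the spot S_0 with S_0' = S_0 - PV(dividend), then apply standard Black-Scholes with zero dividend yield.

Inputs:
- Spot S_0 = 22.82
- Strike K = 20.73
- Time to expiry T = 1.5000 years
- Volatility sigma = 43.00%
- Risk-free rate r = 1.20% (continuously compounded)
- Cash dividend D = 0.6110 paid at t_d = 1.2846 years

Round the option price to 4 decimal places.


Answer: Price = 3.5519

Derivation:
PV(D) = D * exp(-r * t_d) = 0.6110 * 0.98470301 = 0.60165354
S_0' = S_0 - PV(D) = 22.8200 - 0.60165354 = 22.21834646
d1 = (ln(S_0'/K) + (r + sigma^2/2)*T) / (sigma*sqrt(T)) = 0.42915713
d2 = d1 - sigma*sqrt(T) = -0.09748316
exp(-rT) = 0.98216103
N(-d1) = 0.33390444; N(-d2) = 0.53882865
P = K * exp(-rT) * N(-d2) - S_0' * N(-d1) = 20.7300 * 0.98216103 * 0.53882865 - 22.21834646 * 0.33390444 = 3.5519


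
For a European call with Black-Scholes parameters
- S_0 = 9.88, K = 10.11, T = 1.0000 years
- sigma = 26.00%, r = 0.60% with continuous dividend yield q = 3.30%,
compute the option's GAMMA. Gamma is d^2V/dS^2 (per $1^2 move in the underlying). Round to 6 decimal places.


Answer: Gamma = 0.149970

Derivation:
d1 = -0.0623558510; d2 = -0.3223558510
phi(d1) = 0.3981674397; exp(-qT) = 0.9675385596; exp(-rT) = 0.9940179641
Gamma = exp(-qT) * phi(d1) / (S * sigma * sqrt(T)) = 0.9675385596 * 0.3981674397 / (9.8800 * 0.2600 * 1.0000000000) = 0.149970


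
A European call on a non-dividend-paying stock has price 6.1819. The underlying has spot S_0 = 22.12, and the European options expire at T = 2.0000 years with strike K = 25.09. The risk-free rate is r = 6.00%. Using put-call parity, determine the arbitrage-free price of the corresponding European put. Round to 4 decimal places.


Answer: Put price = 6.3147

Derivation:
Put-call parity: C - P = S_0 * exp(-qT) - K * exp(-rT).
S_0 * exp(-qT) = 22.1200 * 1.00000000 = 22.12000000
K * exp(-rT) = 25.0900 * 0.88692044 = 22.25283376
P = C - S*exp(-qT) + K*exp(-rT)
P = 6.1819 - 22.12000000 + 22.25283376 = 6.3147


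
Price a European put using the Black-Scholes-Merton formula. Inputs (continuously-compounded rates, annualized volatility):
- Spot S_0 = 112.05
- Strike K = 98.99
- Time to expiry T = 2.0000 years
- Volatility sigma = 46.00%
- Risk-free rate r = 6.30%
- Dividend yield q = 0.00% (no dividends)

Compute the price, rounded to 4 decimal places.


Answer: Price = 14.8031

Derivation:
d1 = (ln(S/K) + (r - q + 0.5*sigma^2) * T) / (sigma * sqrt(T)) = 0.70945309
d2 = d1 - sigma * sqrt(T) = 0.05891485
exp(-rT) = 0.88161485; exp(-qT) = 1.00000000
P = K * exp(-rT) * N(-d2) - S_0 * exp(-qT) * N(-d1)
N(-d1) = 0.23902168; N(-d2) = 0.47650996
P = 98.9900 * 0.88161485 * 0.47650996 - 112.0500 * 1.00000000 * 0.23902168 = 14.8031


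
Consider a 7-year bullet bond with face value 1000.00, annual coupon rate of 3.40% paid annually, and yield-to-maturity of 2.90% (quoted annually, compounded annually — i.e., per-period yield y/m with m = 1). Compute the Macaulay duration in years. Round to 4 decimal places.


Coupon per period c = face * coupon_rate / m = 34.000000
Periods per year m = 1; per-period yield y/m = 0.029000
Number of cashflows N = 7
Cashflows (t years, CF_t, discount factor 1/(1+y/m)^(m*t), PV):
  t = 1.0000: CF_t = 34.000000, DF = 0.971817, PV = 33.041788
  t = 2.0000: CF_t = 34.000000, DF = 0.944429, PV = 32.110581
  t = 3.0000: CF_t = 34.000000, DF = 0.917812, PV = 31.205618
  t = 4.0000: CF_t = 34.000000, DF = 0.891946, PV = 30.326160
  t = 5.0000: CF_t = 34.000000, DF = 0.866808, PV = 29.471487
  t = 6.0000: CF_t = 34.000000, DF = 0.842379, PV = 28.640900
  t = 7.0000: CF_t = 1034.000000, DF = 0.818639, PV = 846.472621
Price P = sum_t PV_t = 1031.269155
Macaulay numerator sum_t t * PV_t:
  t * PV_t at t = 1.0000: 33.041788
  t * PV_t at t = 2.0000: 64.221163
  t * PV_t at t = 3.0000: 93.616855
  t * PV_t at t = 4.0000: 121.304639
  t * PV_t at t = 5.0000: 147.357433
  t * PV_t at t = 6.0000: 171.845403
  t * PV_t at t = 7.0000: 5925.308346
Macaulay duration D = (sum_t t * PV_t) / P = 6556.695627 / 1031.269155 = 6.357890

Answer: Macaulay duration = 6.3579 years


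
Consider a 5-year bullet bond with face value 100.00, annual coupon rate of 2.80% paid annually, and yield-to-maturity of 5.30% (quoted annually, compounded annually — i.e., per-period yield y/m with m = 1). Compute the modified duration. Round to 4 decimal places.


Answer: Modified duration = 4.4793

Derivation:
Coupon per period c = face * coupon_rate / m = 2.800000
Periods per year m = 1; per-period yield y/m = 0.053000
Number of cashflows N = 5
Cashflows (t years, CF_t, discount factor 1/(1+y/m)^(m*t), PV):
  t = 1.0000: CF_t = 2.800000, DF = 0.949668, PV = 2.659069
  t = 2.0000: CF_t = 2.800000, DF = 0.901869, PV = 2.525232
  t = 3.0000: CF_t = 2.800000, DF = 0.856475, PV = 2.398131
  t = 4.0000: CF_t = 2.800000, DF = 0.813367, PV = 2.277427
  t = 5.0000: CF_t = 102.800000, DF = 0.772428, PV = 79.405623
Price P = sum_t PV_t = 89.265483
First compute Macaulay numerator sum_t t * PV_t:
  t * PV_t at t = 1.0000: 2.659069
  t * PV_t at t = 2.0000: 5.050464
  t * PV_t at t = 3.0000: 7.194393
  t * PV_t at t = 4.0000: 9.109710
  t * PV_t at t = 5.0000: 397.028116
Macaulay duration D = 421.041752 / 89.265483 = 4.716736
Modified duration = D / (1 + y/m) = 4.716736 / (1 + 0.053000) = 4.479332


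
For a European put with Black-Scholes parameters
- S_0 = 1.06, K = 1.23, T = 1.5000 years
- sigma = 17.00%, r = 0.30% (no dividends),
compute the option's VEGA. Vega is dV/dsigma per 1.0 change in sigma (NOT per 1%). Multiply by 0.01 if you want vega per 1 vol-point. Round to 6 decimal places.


d1 = -0.5886952897; d2 = -0.7969019178
phi(d1) = 0.3354710534; exp(-qT) = 1.0000000000; exp(-rT) = 0.9955101098
Vega = S * exp(-qT) * phi(d1) * sqrt(T) = 1.0600 * 1.0000000000 * 0.3354710534 * 1.2247448714 = 0.435518

Answer: Vega = 0.435518


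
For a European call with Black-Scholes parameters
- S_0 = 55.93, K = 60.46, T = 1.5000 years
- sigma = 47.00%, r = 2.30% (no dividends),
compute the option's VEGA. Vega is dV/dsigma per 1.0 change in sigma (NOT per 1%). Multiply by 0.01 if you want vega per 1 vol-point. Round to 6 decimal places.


Answer: Vega = 26.717718

Derivation:
d1 = 0.2124522705; d2 = -0.3631778191
phi(d1) = 0.3900397910; exp(-qT) = 1.0000000000; exp(-rT) = 0.9660883397
Vega = S * exp(-qT) * phi(d1) * sqrt(T) = 55.9300 * 1.0000000000 * 0.3900397910 * 1.2247448714 = 26.717718


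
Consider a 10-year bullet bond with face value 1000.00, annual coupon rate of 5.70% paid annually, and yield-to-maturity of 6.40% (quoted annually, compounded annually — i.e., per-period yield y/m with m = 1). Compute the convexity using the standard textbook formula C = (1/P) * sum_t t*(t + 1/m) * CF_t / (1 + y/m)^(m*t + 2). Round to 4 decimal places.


Answer: Convexity = 69.5872

Derivation:
Coupon per period c = face * coupon_rate / m = 57.000000
Periods per year m = 1; per-period yield y/m = 0.064000
Number of cashflows N = 10
Cashflows (t years, CF_t, discount factor 1/(1+y/m)^(m*t), PV):
  t = 1.0000: CF_t = 57.000000, DF = 0.939850, PV = 53.571429
  t = 2.0000: CF_t = 57.000000, DF = 0.883317, PV = 50.349087
  t = 3.0000: CF_t = 57.000000, DF = 0.830185, PV = 47.320570
  t = 4.0000: CF_t = 57.000000, DF = 0.780249, PV = 44.474220
  t = 5.0000: CF_t = 57.000000, DF = 0.733317, PV = 41.799079
  t = 6.0000: CF_t = 57.000000, DF = 0.689208, PV = 39.284849
  t = 7.0000: CF_t = 57.000000, DF = 0.647752, PV = 36.921851
  t = 8.0000: CF_t = 57.000000, DF = 0.608789, PV = 34.700987
  t = 9.0000: CF_t = 57.000000, DF = 0.572170, PV = 32.613710
  t = 10.0000: CF_t = 1057.000000, DF = 0.537754, PV = 568.406071
Price P = sum_t PV_t = 949.441853
Convexity numerator sum_t t*(t + 1/m) * CF_t / (1+y/m)^(m*t + 2):
  t = 1.0000: term = 94.641141
  t = 2.0000: term = 266.845322
  t = 3.0000: term = 501.588952
  t = 4.0000: term = 785.696980
  t = 5.0000: term = 1107.655516
  t = 6.0000: term = 1457.441469
  t = 7.0000: term = 1826.367755
  t = 8.0000: term = 2206.942776
  t = 9.0000: term = 2592.742923
  t = 10.0000: term = 55229.121725
Convexity = (1/P) * sum = 66069.044559 / 949.441853 = 69.587247


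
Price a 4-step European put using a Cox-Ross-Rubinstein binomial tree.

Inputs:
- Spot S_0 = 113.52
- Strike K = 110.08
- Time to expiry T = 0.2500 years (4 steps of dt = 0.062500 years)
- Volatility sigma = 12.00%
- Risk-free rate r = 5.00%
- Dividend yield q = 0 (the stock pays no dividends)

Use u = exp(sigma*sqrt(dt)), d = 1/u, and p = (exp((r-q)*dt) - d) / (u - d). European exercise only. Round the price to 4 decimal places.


dt = T/N = 0.062500
u = exp(sigma*sqrt(dt)) = 1.030455; d = 1/u = 0.970446
p = (exp((r-q)*dt) - d) / (u - d) = 0.544658
Discount per step: exp(-r*dt) = 0.996880
Stock lattice S(k, i) with i counting down-moves:
  k=0: S(0,0) = 113.5200
  k=1: S(1,0) = 116.9772; S(1,1) = 110.1650
  k=2: S(2,0) = 120.5397; S(2,1) = 113.5200; S(2,2) = 106.9091
  k=3: S(3,0) = 124.2107; S(3,1) = 116.9772; S(3,2) = 110.1650; S(3,3) = 103.7495
  k=4: S(4,0) = 127.9934; S(4,1) = 120.5397; S(4,2) = 113.5200; S(4,3) = 106.9091; S(4,4) = 100.6832
Terminal payoffs V(N, i) = max(K - S_T, 0):
  V(4,0) = 0.000000; V(4,1) = 0.000000; V(4,2) = 0.000000; V(4,3) = 3.170890; V(4,4) = 9.396792
Backward induction: V(k, i) = exp(-r*dt) * [p * V(k+1, i) + (1-p) * V(k+1, i+1)].
  V(3,0) = exp(-r*dt) * [p*0.000000 + (1-p)*0.000000] = 0.000000
  V(3,1) = exp(-r*dt) * [p*0.000000 + (1-p)*0.000000] = 0.000000
  V(3,2) = exp(-r*dt) * [p*0.000000 + (1-p)*3.170890] = 1.439336
  V(3,3) = exp(-r*dt) * [p*3.170890 + (1-p)*9.396792] = 5.987069
  V(2,0) = exp(-r*dt) * [p*0.000000 + (1-p)*0.000000] = 0.000000
  V(2,1) = exp(-r*dt) * [p*0.000000 + (1-p)*1.439336] = 0.653346
  V(2,2) = exp(-r*dt) * [p*1.439336 + (1-p)*5.987069] = 3.499160
  V(1,0) = exp(-r*dt) * [p*0.000000 + (1-p)*0.653346] = 0.296568
  V(1,1) = exp(-r*dt) * [p*0.653346 + (1-p)*3.499160] = 1.943084
  V(0,0) = exp(-r*dt) * [p*0.296568 + (1-p)*1.943084] = 1.043032

Answer: Price = V(0,0) = 1.0430


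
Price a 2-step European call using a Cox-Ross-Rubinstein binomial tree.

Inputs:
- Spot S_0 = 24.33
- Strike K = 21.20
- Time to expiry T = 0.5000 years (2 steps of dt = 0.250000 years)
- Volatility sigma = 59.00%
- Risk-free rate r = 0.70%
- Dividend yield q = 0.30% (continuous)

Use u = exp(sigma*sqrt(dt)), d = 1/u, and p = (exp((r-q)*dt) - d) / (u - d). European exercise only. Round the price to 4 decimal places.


dt = T/N = 0.250000
u = exp(sigma*sqrt(dt)) = 1.343126; d = 1/u = 0.744532
p = (exp((r-q)*dt) - d) / (u - d) = 0.428452
Discount per step: exp(-r*dt) = 0.998252
Stock lattice S(k, i) with i counting down-moves:
  k=0: S(0,0) = 24.3300
  k=1: S(1,0) = 32.6783; S(1,1) = 18.1145
  k=2: S(2,0) = 43.8910; S(2,1) = 24.3300; S(2,2) = 13.4868
Terminal payoffs V(N, i) = max(S_T - K, 0):
  V(2,0) = 22.691038; V(2,1) = 3.130000; V(2,2) = 0.000000
Backward induction: V(k, i) = exp(-r*dt) * [p * V(k+1, i) + (1-p) * V(k+1, i+1)].
  V(1,0) = exp(-r*dt) * [p*22.691038 + (1-p)*3.130000] = 11.490832
  V(1,1) = exp(-r*dt) * [p*3.130000 + (1-p)*0.000000] = 1.338709
  V(0,0) = exp(-r*dt) * [p*11.490832 + (1-p)*1.338709] = 5.678457

Answer: Price = V(0,0) = 5.6785


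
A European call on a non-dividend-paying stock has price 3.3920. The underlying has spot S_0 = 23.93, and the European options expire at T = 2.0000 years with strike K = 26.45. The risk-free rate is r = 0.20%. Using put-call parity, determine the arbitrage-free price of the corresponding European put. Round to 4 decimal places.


Put-call parity: C - P = S_0 * exp(-qT) - K * exp(-rT).
S_0 * exp(-qT) = 23.9300 * 1.00000000 = 23.93000000
K * exp(-rT) = 26.4500 * 0.99600799 = 26.34441132
P = C - S*exp(-qT) + K*exp(-rT)
P = 3.3920 - 23.93000000 + 26.34441132 = 5.8064

Answer: Put price = 5.8064


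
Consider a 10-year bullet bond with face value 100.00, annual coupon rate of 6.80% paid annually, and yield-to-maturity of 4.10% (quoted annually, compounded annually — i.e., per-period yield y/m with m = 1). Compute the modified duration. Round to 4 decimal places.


Coupon per period c = face * coupon_rate / m = 6.800000
Periods per year m = 1; per-period yield y/m = 0.041000
Number of cashflows N = 10
Cashflows (t years, CF_t, discount factor 1/(1+y/m)^(m*t), PV):
  t = 1.0000: CF_t = 6.800000, DF = 0.960615, PV = 6.532181
  t = 2.0000: CF_t = 6.800000, DF = 0.922781, PV = 6.274909
  t = 3.0000: CF_t = 6.800000, DF = 0.886437, PV = 6.027771
  t = 4.0000: CF_t = 6.800000, DF = 0.851524, PV = 5.790366
  t = 5.0000: CF_t = 6.800000, DF = 0.817987, PV = 5.562311
  t = 6.0000: CF_t = 6.800000, DF = 0.785770, PV = 5.343238
  t = 7.0000: CF_t = 6.800000, DF = 0.754823, PV = 5.132794
  t = 8.0000: CF_t = 6.800000, DF = 0.725094, PV = 4.930638
  t = 9.0000: CF_t = 6.800000, DF = 0.696536, PV = 4.736443
  t = 10.0000: CF_t = 106.800000, DF = 0.669103, PV = 71.460156
Price P = sum_t PV_t = 121.790806
First compute Macaulay numerator sum_t t * PV_t:
  t * PV_t at t = 1.0000: 6.532181
  t * PV_t at t = 2.0000: 12.549819
  t * PV_t at t = 3.0000: 18.083312
  t * PV_t at t = 4.0000: 23.161463
  t * PV_t at t = 5.0000: 27.811555
  t * PV_t at t = 6.0000: 32.059429
  t * PV_t at t = 7.0000: 35.929556
  t * PV_t at t = 8.0000: 39.445100
  t * PV_t at t = 9.0000: 42.627990
  t * PV_t at t = 10.0000: 714.601556
Macaulay duration D = 952.801960 / 121.790806 = 7.823267
Modified duration = D / (1 + y/m) = 7.823267 / (1 + 0.041000) = 7.515146

Answer: Modified duration = 7.5151


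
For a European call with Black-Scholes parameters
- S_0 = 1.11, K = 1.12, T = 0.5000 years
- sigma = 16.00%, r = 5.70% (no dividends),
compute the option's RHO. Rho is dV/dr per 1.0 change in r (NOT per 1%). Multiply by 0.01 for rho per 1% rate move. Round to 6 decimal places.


Answer: Rho = 0.297278

Derivation:
d1 = 0.2292027413; d2 = 0.1160656563
phi(d1) = 0.3885997126; exp(-qT) = 1.0000000000; exp(-rT) = 0.9719022941
N(d2) = 0.5461997464
Rho = K*T*exp(-rT)*N(d2) = 1.1200 * 0.5000 * 0.9719022941 * 0.5461997464 = 0.297278


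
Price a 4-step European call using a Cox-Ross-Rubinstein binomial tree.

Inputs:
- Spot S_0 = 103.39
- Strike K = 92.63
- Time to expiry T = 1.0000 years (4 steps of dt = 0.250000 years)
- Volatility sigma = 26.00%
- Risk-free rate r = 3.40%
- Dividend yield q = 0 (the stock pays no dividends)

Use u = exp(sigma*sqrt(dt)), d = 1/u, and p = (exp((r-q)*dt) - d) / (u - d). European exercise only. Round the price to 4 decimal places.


dt = T/N = 0.250000
u = exp(sigma*sqrt(dt)) = 1.138828; d = 1/u = 0.878095
p = (exp((r-q)*dt) - d) / (u - d) = 0.500285
Discount per step: exp(-r*dt) = 0.991536
Stock lattice S(k, i) with i counting down-moves:
  k=0: S(0,0) = 103.3900
  k=1: S(1,0) = 117.7435; S(1,1) = 90.7863
  k=2: S(2,0) = 134.0896; S(2,1) = 103.3900; S(2,2) = 79.7190
  k=3: S(3,0) = 152.7050; S(3,1) = 117.7435; S(3,2) = 90.7863; S(3,3) = 70.0009
  k=4: S(4,0) = 173.9048; S(4,1) = 134.0896; S(4,2) = 103.3900; S(4,3) = 79.7190; S(4,4) = 61.4675
Terminal payoffs V(N, i) = max(S_T - K, 0):
  V(4,0) = 81.274839; V(4,1) = 41.459602; V(4,2) = 10.760000; V(4,3) = 0.000000; V(4,4) = 0.000000
Backward induction: V(k, i) = exp(-r*dt) * [p * V(k+1, i) + (1-p) * V(k+1, i+1)].
  V(3,0) = exp(-r*dt) * [p*81.274839 + (1-p)*41.459602] = 60.859062
  V(3,1) = exp(-r*dt) * [p*41.459602 + (1-p)*10.760000] = 25.897485
  V(3,2) = exp(-r*dt) * [p*10.760000 + (1-p)*0.000000] = 5.337505
  V(3,3) = exp(-r*dt) * [p*0.000000 + (1-p)*0.000000] = 0.000000
  V(2,0) = exp(-r*dt) * [p*60.859062 + (1-p)*25.897485] = 43.021002
  V(2,1) = exp(-r*dt) * [p*25.897485 + (1-p)*5.337505] = 15.491120
  V(2,2) = exp(-r*dt) * [p*5.337505 + (1-p)*0.000000] = 2.647673
  V(1,0) = exp(-r*dt) * [p*43.021002 + (1-p)*15.491120] = 29.016219
  V(1,1) = exp(-r*dt) * [p*15.491120 + (1-p)*2.647673] = 8.996263
  V(0,0) = exp(-r*dt) * [p*29.016219 + (1-p)*8.996263] = 18.851031

Answer: Price = V(0,0) = 18.8510


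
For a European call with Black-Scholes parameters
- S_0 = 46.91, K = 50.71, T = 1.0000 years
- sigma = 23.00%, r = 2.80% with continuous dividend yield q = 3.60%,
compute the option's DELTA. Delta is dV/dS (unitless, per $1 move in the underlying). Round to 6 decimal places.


Answer: Delta = 0.383958

Derivation:
d1 = -0.2584445977; d2 = -0.4884445977
phi(d1) = 0.3858389061; exp(-qT) = 0.9646402935; exp(-rT) = 0.9723883668
N(d1) = 0.3980319007
Delta = exp(-qT) * N(d1) = 0.9646402935 * 0.3980319007 = 0.383958


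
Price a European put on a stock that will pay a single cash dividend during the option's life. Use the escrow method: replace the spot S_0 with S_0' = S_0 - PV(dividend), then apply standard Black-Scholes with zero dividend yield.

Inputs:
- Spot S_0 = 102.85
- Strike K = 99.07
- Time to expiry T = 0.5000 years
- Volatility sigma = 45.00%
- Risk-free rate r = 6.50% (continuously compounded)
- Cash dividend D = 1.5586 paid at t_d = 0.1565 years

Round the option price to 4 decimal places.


Answer: Price = 9.9449

Derivation:
PV(D) = D * exp(-r * t_d) = 1.5586 * 0.98987906 = 1.54282551
S_0' = S_0 - PV(D) = 102.8500 - 1.54282551 = 101.30717449
d1 = (ln(S_0'/K) + (r + sigma^2/2)*T) / (sigma*sqrt(T)) = 0.33141486
d2 = d1 - sigma*sqrt(T) = 0.01321681
exp(-rT) = 0.96802245
N(-d1) = 0.37016557; N(-d2) = 0.49472741
P = K * exp(-rT) * N(-d2) - S_0' * N(-d1) = 99.0700 * 0.96802245 * 0.49472741 - 101.30717449 * 0.37016557 = 9.9449


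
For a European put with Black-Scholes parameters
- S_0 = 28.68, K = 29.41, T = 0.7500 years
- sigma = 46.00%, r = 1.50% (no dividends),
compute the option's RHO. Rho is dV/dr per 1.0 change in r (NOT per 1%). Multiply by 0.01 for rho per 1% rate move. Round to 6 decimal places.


Answer: Rho = -12.923364

Derivation:
d1 = 0.1643321187; d2 = -0.2340395670
phi(d1) = 0.3935917573; exp(-qT) = 1.0000000000; exp(-rT) = 0.9888130446
N(-d2) = 0.5925228692
Rho = -K*T*exp(-rT)*N(-d2) = -29.4100 * 0.7500 * 0.9888130446 * 0.5925228692 = -12.923364


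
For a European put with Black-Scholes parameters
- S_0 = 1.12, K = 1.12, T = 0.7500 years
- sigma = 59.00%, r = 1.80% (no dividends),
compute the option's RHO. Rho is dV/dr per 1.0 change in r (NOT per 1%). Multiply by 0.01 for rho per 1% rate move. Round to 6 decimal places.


Answer: Rho = -0.489441

Derivation:
d1 = 0.2818986081; d2 = -0.2290563801
phi(d1) = 0.3834017263; exp(-qT) = 1.0000000000; exp(-rT) = 0.9865907163
N(-d2) = 0.5905874521
Rho = -K*T*exp(-rT)*N(-d2) = -1.1200 * 0.7500 * 0.9865907163 * 0.5905874521 = -0.489441


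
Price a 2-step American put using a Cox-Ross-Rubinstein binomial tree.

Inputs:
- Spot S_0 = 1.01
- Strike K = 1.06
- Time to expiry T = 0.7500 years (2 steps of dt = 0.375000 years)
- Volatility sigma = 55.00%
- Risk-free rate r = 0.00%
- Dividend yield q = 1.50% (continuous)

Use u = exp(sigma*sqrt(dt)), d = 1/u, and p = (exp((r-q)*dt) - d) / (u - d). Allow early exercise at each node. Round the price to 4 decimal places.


Answer: Price = V(0,0) = 0.2149

Derivation:
dt = T/N = 0.375000
u = exp(sigma*sqrt(dt)) = 1.400466; d = 1/u = 0.714048
p = (exp((r-q)*dt) - d) / (u - d) = 0.408414
Discount per step: exp(-r*dt) = 1.000000
Stock lattice S(k, i) with i counting down-moves:
  k=0: S(0,0) = 1.0100
  k=1: S(1,0) = 1.4145; S(1,1) = 0.7212
  k=2: S(2,0) = 1.9809; S(2,1) = 1.0100; S(2,2) = 0.5150
Terminal payoffs V(N, i) = max(K - S_T, 0):
  V(2,0) = 0.000000; V(2,1) = 0.050000; V(2,2) = 0.545037
Backward induction: V(k, i) = exp(-r*dt) * [p * V(k+1, i) + (1-p) * V(k+1, i+1)]; then take max(V_cont, immediate exercise) for American.
  V(1,0) = exp(-r*dt) * [p*0.000000 + (1-p)*0.050000] = 0.029579; exercise = 0.000000; V(1,0) = max -> 0.029579
  V(1,1) = exp(-r*dt) * [p*0.050000 + (1-p)*0.545037] = 0.342857; exercise = 0.338811; V(1,1) = max -> 0.342857
  V(0,0) = exp(-r*dt) * [p*0.029579 + (1-p)*0.342857] = 0.214910; exercise = 0.050000; V(0,0) = max -> 0.214910


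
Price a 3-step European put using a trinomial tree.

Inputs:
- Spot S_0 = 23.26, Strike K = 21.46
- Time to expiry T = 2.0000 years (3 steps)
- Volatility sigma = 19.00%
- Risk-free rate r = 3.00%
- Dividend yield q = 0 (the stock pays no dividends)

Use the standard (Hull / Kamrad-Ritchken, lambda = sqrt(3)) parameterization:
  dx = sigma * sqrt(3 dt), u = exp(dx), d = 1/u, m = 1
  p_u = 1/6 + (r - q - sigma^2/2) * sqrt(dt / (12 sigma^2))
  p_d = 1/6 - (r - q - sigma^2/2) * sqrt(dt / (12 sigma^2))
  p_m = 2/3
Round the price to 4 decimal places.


Answer: Price = V(0,0) = 1.1236

Derivation:
dt = T/N = 0.666667; dx = sigma*sqrt(3*dt) = 0.268701
u = exp(dx) = 1.308263; d = 1/u = 0.764372
p_u = 0.181491, p_m = 0.666667, p_d = 0.151842
Discount per step: exp(-r*dt) = 0.980199
Stock lattice S(k, j) with j the centered position index:
  k=0: S(0,+0) = 23.2600
  k=1: S(1,-1) = 17.7793; S(1,+0) = 23.2600; S(1,+1) = 30.4302
  k=2: S(2,-2) = 13.5900; S(2,-1) = 17.7793; S(2,+0) = 23.2600; S(2,+1) = 30.4302; S(2,+2) = 39.8107
  k=3: S(3,-3) = 10.3878; S(3,-2) = 13.5900; S(3,-1) = 17.7793; S(3,+0) = 23.2600; S(3,+1) = 30.4302; S(3,+2) = 39.8107; S(3,+3) = 52.0829
Terminal payoffs V(N, j) = max(K - S_T, 0):
  V(3,-3) = 11.072186; V(3,-2) = 7.870003; V(3,-1) = 3.680705; V(3,+0) = 0.000000; V(3,+1) = 0.000000; V(3,+2) = 0.000000; V(3,+3) = 0.000000
Backward induction: V(k, j) = exp(-r*dt) * [p_u * V(k+1, j+1) + p_m * V(k+1, j) + p_d * V(k+1, j-1)]
  V(2,-2) = exp(-r*dt) * [p_u*3.680705 + p_m*7.870003 + p_d*11.072186] = 7.445500
  V(2,-1) = exp(-r*dt) * [p_u*0.000000 + p_m*3.680705 + p_d*7.870003] = 3.576551
  V(2,+0) = exp(-r*dt) * [p_u*0.000000 + p_m*0.000000 + p_d*3.680705] = 0.547820
  V(2,+1) = exp(-r*dt) * [p_u*0.000000 + p_m*0.000000 + p_d*0.000000] = 0.000000
  V(2,+2) = exp(-r*dt) * [p_u*0.000000 + p_m*0.000000 + p_d*0.000000] = 0.000000
  V(1,-1) = exp(-r*dt) * [p_u*0.547820 + p_m*3.576551 + p_d*7.445500] = 3.542765
  V(1,+0) = exp(-r*dt) * [p_u*0.000000 + p_m*0.547820 + p_d*3.576551] = 0.890299
  V(1,+1) = exp(-r*dt) * [p_u*0.000000 + p_m*0.000000 + p_d*0.547820] = 0.081535
  V(0,+0) = exp(-r*dt) * [p_u*0.081535 + p_m*0.890299 + p_d*3.542765] = 1.123574


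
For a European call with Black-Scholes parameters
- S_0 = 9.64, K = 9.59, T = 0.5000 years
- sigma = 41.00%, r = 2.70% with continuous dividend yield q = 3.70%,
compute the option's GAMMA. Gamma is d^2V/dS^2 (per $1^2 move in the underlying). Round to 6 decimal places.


d1 = 0.1456475083; d2 = -0.1442662720
phi(d1) = 0.3947332212; exp(-qT) = 0.9816700746; exp(-rT) = 0.9865907163
Gamma = exp(-qT) * phi(d1) / (S * sigma * sqrt(T)) = 0.9816700746 * 0.3947332212 / (9.6400 * 0.4100 * 0.7071067812) = 0.138651

Answer: Gamma = 0.138651


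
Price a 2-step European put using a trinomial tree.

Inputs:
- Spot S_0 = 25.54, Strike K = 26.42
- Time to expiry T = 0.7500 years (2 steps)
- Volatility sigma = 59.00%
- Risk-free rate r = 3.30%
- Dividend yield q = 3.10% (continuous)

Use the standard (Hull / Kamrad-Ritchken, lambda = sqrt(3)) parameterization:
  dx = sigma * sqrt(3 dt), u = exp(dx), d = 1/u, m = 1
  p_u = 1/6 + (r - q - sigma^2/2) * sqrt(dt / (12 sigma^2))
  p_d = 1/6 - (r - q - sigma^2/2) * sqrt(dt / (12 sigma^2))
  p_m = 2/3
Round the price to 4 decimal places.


dt = T/N = 0.375000; dx = sigma*sqrt(3*dt) = 0.625790
u = exp(dx) = 1.869722; d = 1/u = 0.534839
p_u = 0.115117, p_m = 0.666667, p_d = 0.218217
Discount per step: exp(-r*dt) = 0.987701
Stock lattice S(k, j) with j the centered position index:
  k=0: S(0,+0) = 25.5400
  k=1: S(1,-1) = 13.6598; S(1,+0) = 25.5400; S(1,+1) = 47.7527
  k=2: S(2,-2) = 7.3058; S(2,-1) = 13.6598; S(2,+0) = 25.5400; S(2,+1) = 47.7527; S(2,+2) = 89.2842
Terminal payoffs V(N, j) = max(K - S_T, 0):
  V(2,-2) = 19.114212; V(2,-1) = 12.760212; V(2,+0) = 0.880000; V(2,+1) = 0.000000; V(2,+2) = 0.000000
Backward induction: V(k, j) = exp(-r*dt) * [p_u * V(k+1, j+1) + p_m * V(k+1, j) + p_d * V(k+1, j-1)]
  V(1,-1) = exp(-r*dt) * [p_u*0.880000 + p_m*12.760212 + p_d*19.114212] = 12.621981
  V(1,+0) = exp(-r*dt) * [p_u*0.000000 + p_m*0.880000 + p_d*12.760212] = 3.329695
  V(1,+1) = exp(-r*dt) * [p_u*0.000000 + p_m*0.000000 + p_d*0.880000] = 0.189669
  V(0,+0) = exp(-r*dt) * [p_u*0.189669 + p_m*3.329695 + p_d*12.621981] = 4.934512

Answer: Price = V(0,0) = 4.9345


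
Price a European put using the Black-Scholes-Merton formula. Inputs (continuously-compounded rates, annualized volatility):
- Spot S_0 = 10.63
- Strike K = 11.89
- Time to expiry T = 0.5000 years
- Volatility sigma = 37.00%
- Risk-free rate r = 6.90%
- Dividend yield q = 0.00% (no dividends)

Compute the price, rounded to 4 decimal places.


d1 = (ln(S/K) + (r - q + 0.5*sigma^2) * T) / (sigma * sqrt(T)) = -0.16547261
d2 = d1 - sigma * sqrt(T) = -0.42710212
exp(-rT) = 0.96608834; exp(-qT) = 1.00000000
P = K * exp(-rT) * N(-d2) - S_0 * exp(-qT) * N(-d1)
N(-d1) = 0.56571400; N(-d2) = 0.66534753
P = 11.8900 * 0.96608834 * 0.66534753 - 10.6300 * 1.00000000 * 0.56571400 = 1.6292

Answer: Price = 1.6292


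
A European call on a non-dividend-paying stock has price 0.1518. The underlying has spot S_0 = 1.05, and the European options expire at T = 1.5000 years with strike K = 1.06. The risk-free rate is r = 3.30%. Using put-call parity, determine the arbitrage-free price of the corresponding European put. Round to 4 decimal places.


Answer: Put price = 0.1106

Derivation:
Put-call parity: C - P = S_0 * exp(-qT) - K * exp(-rT).
S_0 * exp(-qT) = 1.0500 * 1.00000000 = 1.05000000
K * exp(-rT) = 1.0600 * 0.95170516 = 1.00880747
P = C - S*exp(-qT) + K*exp(-rT)
P = 0.1518 - 1.05000000 + 1.00880747 = 0.1106


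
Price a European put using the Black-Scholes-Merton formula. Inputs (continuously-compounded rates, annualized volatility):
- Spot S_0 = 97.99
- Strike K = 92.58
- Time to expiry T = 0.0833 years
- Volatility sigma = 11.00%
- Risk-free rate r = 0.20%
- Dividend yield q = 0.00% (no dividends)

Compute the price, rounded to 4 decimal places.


d1 = (ln(S/K) + (r - q + 0.5*sigma^2) * T) / (sigma * sqrt(T)) = 1.80997288
d2 = d1 - sigma * sqrt(T) = 1.77822496
exp(-rT) = 0.99983341; exp(-qT) = 1.00000000
P = K * exp(-rT) * N(-d2) - S_0 * exp(-qT) * N(-d1)
N(-d1) = 0.03515000; N(-d2) = 0.03768346
P = 92.5800 * 0.99983341 * 0.03768346 - 97.9900 * 1.00000000 * 0.03515000 = 0.0438

Answer: Price = 0.0438


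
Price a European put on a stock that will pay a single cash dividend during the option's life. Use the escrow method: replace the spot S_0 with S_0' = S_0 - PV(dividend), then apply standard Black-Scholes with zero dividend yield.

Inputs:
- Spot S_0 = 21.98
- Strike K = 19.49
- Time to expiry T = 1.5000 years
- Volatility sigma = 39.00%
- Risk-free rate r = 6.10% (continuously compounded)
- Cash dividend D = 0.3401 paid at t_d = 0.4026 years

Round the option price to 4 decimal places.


PV(D) = D * exp(-r * t_d) = 0.3401 * 0.97574051 = 0.33184935
S_0' = S_0 - PV(D) = 21.9800 - 0.33184935 = 21.64815065
d1 = (ln(S_0'/K) + (r + sigma^2/2)*T) / (sigma*sqrt(T)) = 0.65025268
d2 = d1 - sigma*sqrt(T) = 0.17260218
exp(-rT) = 0.91256132
N(-d1) = 0.25776451; N(-d2) = 0.43148207
P = K * exp(-rT) * N(-d2) - S_0' * N(-d1) = 19.4900 * 0.91256132 * 0.43148207 - 21.64815065 * 0.25776451 = 2.0941

Answer: Price = 2.0941


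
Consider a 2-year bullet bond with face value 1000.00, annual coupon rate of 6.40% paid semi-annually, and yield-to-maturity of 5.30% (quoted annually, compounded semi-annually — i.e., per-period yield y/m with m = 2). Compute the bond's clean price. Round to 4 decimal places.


Answer: Price = 1020.6163

Derivation:
Coupon per period c = face * coupon_rate / m = 32.000000
Periods per year m = 2; per-period yield y/m = 0.026500
Number of cashflows N = 4
Cashflows (t years, CF_t, discount factor 1/(1+y/m)^(m*t), PV):
  t = 0.5000: CF_t = 32.000000, DF = 0.974184, PV = 31.173892
  t = 1.0000: CF_t = 32.000000, DF = 0.949035, PV = 30.369110
  t = 1.5000: CF_t = 32.000000, DF = 0.924535, PV = 29.585105
  t = 2.0000: CF_t = 1032.000000, DF = 0.900667, PV = 929.488204
Price P = sum_t PV_t = 1020.616311


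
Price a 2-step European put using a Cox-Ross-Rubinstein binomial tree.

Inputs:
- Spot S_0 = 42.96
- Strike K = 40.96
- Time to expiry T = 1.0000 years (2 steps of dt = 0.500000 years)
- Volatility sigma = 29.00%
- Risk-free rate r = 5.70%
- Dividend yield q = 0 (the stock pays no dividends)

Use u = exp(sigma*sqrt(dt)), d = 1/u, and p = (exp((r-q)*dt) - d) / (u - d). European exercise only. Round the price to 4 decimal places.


dt = T/N = 0.500000
u = exp(sigma*sqrt(dt)) = 1.227600; d = 1/u = 0.814598
p = (exp((r-q)*dt) - d) / (u - d) = 0.518913
Discount per step: exp(-r*dt) = 0.971902
Stock lattice S(k, i) with i counting down-moves:
  k=0: S(0,0) = 42.9600
  k=1: S(1,0) = 52.7377; S(1,1) = 34.9951
  k=2: S(2,0) = 64.7408; S(2,1) = 42.9600; S(2,2) = 28.5069
Terminal payoffs V(N, i) = max(K - S_T, 0):
  V(2,0) = 0.000000; V(2,1) = 0.000000; V(2,2) = 12.453061
Backward induction: V(k, i) = exp(-r*dt) * [p * V(k+1, i) + (1-p) * V(k+1, i+1)].
  V(1,0) = exp(-r*dt) * [p*0.000000 + (1-p)*0.000000] = 0.000000
  V(1,1) = exp(-r*dt) * [p*0.000000 + (1-p)*12.453061] = 5.822669
  V(0,0) = exp(-r*dt) * [p*0.000000 + (1-p)*5.822669] = 2.722501

Answer: Price = V(0,0) = 2.7225


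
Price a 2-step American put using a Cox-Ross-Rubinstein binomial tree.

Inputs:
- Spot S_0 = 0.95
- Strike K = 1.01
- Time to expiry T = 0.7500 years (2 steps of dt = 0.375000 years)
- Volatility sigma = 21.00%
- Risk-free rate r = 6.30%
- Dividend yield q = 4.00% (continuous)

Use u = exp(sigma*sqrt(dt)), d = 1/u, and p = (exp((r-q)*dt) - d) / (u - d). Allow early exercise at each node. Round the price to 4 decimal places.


dt = T/N = 0.375000
u = exp(sigma*sqrt(dt)) = 1.137233; d = 1/u = 0.879327
p = (exp((r-q)*dt) - d) / (u - d) = 0.501482
Discount per step: exp(-r*dt) = 0.976652
Stock lattice S(k, i) with i counting down-moves:
  k=0: S(0,0) = 0.9500
  k=1: S(1,0) = 1.0804; S(1,1) = 0.8354
  k=2: S(2,0) = 1.2286; S(2,1) = 0.9500; S(2,2) = 0.7346
Terminal payoffs V(N, i) = max(K - S_T, 0):
  V(2,0) = 0.000000; V(2,1) = 0.060000; V(2,2) = 0.275444
Backward induction: V(k, i) = exp(-r*dt) * [p * V(k+1, i) + (1-p) * V(k+1, i+1)]; then take max(V_cont, immediate exercise) for American.
  V(1,0) = exp(-r*dt) * [p*0.000000 + (1-p)*0.060000] = 0.029213; exercise = 0.000000; V(1,0) = max -> 0.029213
  V(1,1) = exp(-r*dt) * [p*0.060000 + (1-p)*0.275444] = 0.163494; exercise = 0.174639; V(1,1) = max -> 0.174639
  V(0,0) = exp(-r*dt) * [p*0.029213 + (1-p)*0.174639] = 0.099336; exercise = 0.060000; V(0,0) = max -> 0.099336

Answer: Price = V(0,0) = 0.0993


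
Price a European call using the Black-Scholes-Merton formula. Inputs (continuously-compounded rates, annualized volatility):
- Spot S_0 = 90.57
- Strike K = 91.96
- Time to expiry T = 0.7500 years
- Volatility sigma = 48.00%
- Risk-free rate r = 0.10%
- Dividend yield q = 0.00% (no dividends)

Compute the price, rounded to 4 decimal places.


d1 = (ln(S/K) + (r - q + 0.5*sigma^2) * T) / (sigma * sqrt(T)) = 0.17301102
d2 = d1 - sigma * sqrt(T) = -0.24268117
exp(-rT) = 0.99925028; exp(-qT) = 1.00000000
C = S_0 * exp(-qT) * N(d1) - K * exp(-rT) * N(d2)
N(d1) = 0.56867862; N(d2) = 0.40412620
C = 90.5700 * 1.00000000 * 0.56867862 - 91.9600 * 0.99925028 * 0.40412620 = 14.3696

Answer: Price = 14.3696


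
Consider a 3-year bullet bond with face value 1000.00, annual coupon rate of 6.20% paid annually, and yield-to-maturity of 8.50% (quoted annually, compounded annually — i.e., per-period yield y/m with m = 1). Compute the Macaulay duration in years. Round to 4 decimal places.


Coupon per period c = face * coupon_rate / m = 62.000000
Periods per year m = 1; per-period yield y/m = 0.085000
Number of cashflows N = 3
Cashflows (t years, CF_t, discount factor 1/(1+y/m)^(m*t), PV):
  t = 1.0000: CF_t = 62.000000, DF = 0.921659, PV = 57.142857
  t = 2.0000: CF_t = 62.000000, DF = 0.849455, PV = 52.666228
  t = 3.0000: CF_t = 1062.000000, DF = 0.782908, PV = 831.448401
Price P = sum_t PV_t = 941.257485
Macaulay numerator sum_t t * PV_t:
  t * PV_t at t = 1.0000: 57.142857
  t * PV_t at t = 2.0000: 105.332456
  t * PV_t at t = 3.0000: 2494.345202
Macaulay duration D = (sum_t t * PV_t) / P = 2656.820514 / 941.257485 = 2.822629

Answer: Macaulay duration = 2.8226 years


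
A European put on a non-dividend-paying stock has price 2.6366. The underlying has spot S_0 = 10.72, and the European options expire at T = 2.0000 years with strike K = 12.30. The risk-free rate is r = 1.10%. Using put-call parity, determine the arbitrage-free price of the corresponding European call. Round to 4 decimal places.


Answer: Call price = 1.3242

Derivation:
Put-call parity: C - P = S_0 * exp(-qT) - K * exp(-rT).
S_0 * exp(-qT) = 10.7200 * 1.00000000 = 10.72000000
K * exp(-rT) = 12.3000 * 0.97824024 = 12.03235489
C = P + S*exp(-qT) - K*exp(-rT)
C = 2.6366 + 10.72000000 - 12.03235489 = 1.3242


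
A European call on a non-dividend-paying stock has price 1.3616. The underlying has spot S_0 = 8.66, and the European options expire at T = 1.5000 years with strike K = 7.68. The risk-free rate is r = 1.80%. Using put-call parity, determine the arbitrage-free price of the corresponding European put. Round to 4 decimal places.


Answer: Put price = 0.1770

Derivation:
Put-call parity: C - P = S_0 * exp(-qT) - K * exp(-rT).
S_0 * exp(-qT) = 8.6600 * 1.00000000 = 8.66000000
K * exp(-rT) = 7.6800 * 0.97336124 = 7.47541433
P = C - S*exp(-qT) + K*exp(-rT)
P = 1.3616 - 8.66000000 + 7.47541433 = 0.1770


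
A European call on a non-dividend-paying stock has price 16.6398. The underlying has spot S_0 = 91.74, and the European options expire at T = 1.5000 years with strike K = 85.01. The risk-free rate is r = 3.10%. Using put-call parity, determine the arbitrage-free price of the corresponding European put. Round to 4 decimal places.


Answer: Put price = 6.0473

Derivation:
Put-call parity: C - P = S_0 * exp(-qT) - K * exp(-rT).
S_0 * exp(-qT) = 91.7400 * 1.00000000 = 91.74000000
K * exp(-rT) = 85.0100 * 0.95456456 = 81.14753329
P = C - S*exp(-qT) + K*exp(-rT)
P = 16.6398 - 91.74000000 + 81.14753329 = 6.0473


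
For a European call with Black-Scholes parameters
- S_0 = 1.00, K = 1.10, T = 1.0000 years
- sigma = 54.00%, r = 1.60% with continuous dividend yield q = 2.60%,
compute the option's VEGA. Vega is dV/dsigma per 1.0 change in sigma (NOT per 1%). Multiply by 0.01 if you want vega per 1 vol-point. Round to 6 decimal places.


Answer: Vega = 0.387612

Derivation:
d1 = 0.0749811485; d2 = -0.4650188515
phi(d1) = 0.3978223940; exp(-qT) = 0.9743350896; exp(-rT) = 0.9841273201
Vega = S * exp(-qT) * phi(d1) * sqrt(T) = 1.0000 * 0.9743350896 * 0.3978223940 * 1.0000000000 = 0.387612
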